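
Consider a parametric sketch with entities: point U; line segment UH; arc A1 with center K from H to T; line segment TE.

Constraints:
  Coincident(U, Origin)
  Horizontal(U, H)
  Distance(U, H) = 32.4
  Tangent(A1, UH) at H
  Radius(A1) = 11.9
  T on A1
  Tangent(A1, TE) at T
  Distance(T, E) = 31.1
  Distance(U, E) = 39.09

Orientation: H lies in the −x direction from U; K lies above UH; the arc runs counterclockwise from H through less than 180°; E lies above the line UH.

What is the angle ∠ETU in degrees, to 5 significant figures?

92.000°

U is at the origin; U and H share the same y with |UH| = 32.4 and H on the −x side, so H = (-32.400, 0.0000). Tangency of A1 to UH means the radius KH is perpendicular to UH, so K = H + (0, 11.9) = (-32.400, 11.900). Since KT ⟂ TE (tangency), |KE| = √(11.9² + 31.1²) = 33.299 regardless of where T sits on A1. So E lies on both circle(U, 39.09) and circle(K, 33.299); the above-UH intersection is E = (-11.087, 37.485). T is the foot of the tangent from E: T = (-21.139, 8.0539).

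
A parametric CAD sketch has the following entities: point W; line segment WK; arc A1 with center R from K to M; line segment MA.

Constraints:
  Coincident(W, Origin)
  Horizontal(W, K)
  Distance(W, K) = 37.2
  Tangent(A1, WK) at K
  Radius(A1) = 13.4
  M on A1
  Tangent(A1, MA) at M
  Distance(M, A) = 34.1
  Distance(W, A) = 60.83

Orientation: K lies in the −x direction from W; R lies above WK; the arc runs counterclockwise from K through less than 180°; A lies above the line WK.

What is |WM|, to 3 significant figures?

30.0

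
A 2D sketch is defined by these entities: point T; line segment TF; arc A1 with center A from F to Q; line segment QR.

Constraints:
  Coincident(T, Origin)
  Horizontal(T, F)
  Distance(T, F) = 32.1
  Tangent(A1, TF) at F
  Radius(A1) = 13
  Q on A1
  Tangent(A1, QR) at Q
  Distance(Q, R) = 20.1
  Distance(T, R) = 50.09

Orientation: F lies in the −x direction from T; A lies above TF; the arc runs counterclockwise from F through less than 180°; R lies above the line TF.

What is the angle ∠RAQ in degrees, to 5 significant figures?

57.107°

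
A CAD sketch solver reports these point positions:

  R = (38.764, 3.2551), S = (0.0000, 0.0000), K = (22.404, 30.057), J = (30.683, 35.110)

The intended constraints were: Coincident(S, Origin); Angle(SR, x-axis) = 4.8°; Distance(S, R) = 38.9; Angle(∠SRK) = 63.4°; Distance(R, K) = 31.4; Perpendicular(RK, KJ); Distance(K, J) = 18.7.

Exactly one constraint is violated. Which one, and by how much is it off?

Distance(K, J) = 18.7 — off by 9.00.

S = (0.00, 0.00) ✓; SR at 4.800° ✓; |SR| = 38.90 ✓; ∠SRK = 63.40° ✓; |RK| = 31.40 ✓; ∠(RK, KJ) = 90.00° ✓; |KJ| = 9.699 ✗.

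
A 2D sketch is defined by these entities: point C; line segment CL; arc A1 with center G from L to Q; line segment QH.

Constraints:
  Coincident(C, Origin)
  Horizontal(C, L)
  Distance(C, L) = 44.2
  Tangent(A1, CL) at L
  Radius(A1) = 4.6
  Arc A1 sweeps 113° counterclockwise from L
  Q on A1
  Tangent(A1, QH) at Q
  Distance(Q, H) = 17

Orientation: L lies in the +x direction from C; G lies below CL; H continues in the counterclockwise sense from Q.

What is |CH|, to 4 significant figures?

51.56

C is at the origin; CL is horizontal with |CL| = 44.2 and L on the +x side, so L = (44.20, 0.000). The tangent condition forces GL to be normal to CL, so G = L + (0, -4.6) = (44.20, -4.600). On A1, L sits at bearing 90° from G; a 113° counterclockwise sweep puts Q at bearing 203°, so Q = G + 4.6·(cos 203°, sin 203°) = (39.97, -6.397). Since A1 is tangent to QH there, GQ ⟂ QH, so QH runs along (−sin 203°, cos 203°); with |QH| = 17.0, H = (46.61, -22.05). Then |CH| = |H − C| = 51.56.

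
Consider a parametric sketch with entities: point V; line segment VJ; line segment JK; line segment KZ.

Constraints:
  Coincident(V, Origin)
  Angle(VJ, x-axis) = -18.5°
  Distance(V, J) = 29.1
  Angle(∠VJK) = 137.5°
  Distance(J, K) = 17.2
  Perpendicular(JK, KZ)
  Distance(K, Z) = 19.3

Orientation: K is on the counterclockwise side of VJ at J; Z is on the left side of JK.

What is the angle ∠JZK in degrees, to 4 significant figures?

41.71°

V is at the origin; VJ runs at -18.5° with length 29.1, so J = 29.1·(cos -18.5°, sin -18.5°) = (27.60, -9.234). ∠VJK = 137.5°, so JK runs at -18.5° + (180° − 137.5°) = 24.00° from the x-axis; with |JK| = 17.2, K = J + 17.2·(cos 24.00°, sin 24.00°) = (43.31, -2.238). JK is perpendicular to KZ; with |KZ| = 19.3 on the left of JK, Z = K + 19.3·(-0.4067, 0.9135) = (35.46, 15.39). Then cos ∠JZK = ZJ·ZK / (|ZJ||ZK|), giving 41.71°.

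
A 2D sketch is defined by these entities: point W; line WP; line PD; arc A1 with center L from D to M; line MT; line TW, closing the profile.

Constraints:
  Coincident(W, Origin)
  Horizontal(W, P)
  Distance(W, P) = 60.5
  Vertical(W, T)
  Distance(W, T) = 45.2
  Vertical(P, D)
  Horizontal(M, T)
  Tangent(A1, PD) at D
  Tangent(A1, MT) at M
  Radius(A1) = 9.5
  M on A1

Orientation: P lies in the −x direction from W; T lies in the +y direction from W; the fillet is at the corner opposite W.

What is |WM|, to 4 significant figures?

68.15

The virtual corner opposite W is at (-60.50, 45.20). A1 meets PD tangentially, so LD is at right angles to PD and tangency of A1 to MT means the radius LM is perpendicular to MT, with radius 9.5, so the center L sits 9.5 in from both sides at L = (-51.00, 35.70). That places the tangent points at D = (-60.50, 35.70) on PD and M = (-51.00, 45.20) on MT. Then |WM| = |M − W| = 68.15.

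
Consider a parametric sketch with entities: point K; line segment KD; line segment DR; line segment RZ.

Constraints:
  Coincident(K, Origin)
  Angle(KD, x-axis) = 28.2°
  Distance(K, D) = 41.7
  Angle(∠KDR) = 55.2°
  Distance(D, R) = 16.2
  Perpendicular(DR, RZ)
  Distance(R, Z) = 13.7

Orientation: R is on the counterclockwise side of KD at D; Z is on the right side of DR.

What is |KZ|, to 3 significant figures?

48.5

K is at the origin; KD runs at 28.2° with length 41.7, so D = 41.7·(cos 28.2°, sin 28.2°) = (36.8, 19.7). ∠KDR = 55.2°, so DR runs at 28.2° + (180° − 55.2°) = 153° from the x-axis; with |DR| = 16.2, R = D + 16.2·(cos 153°, sin 153°) = (22.3, 27.1). DR ⟂ RZ; with |RZ| = 13.7 on the right of DR, Z = R + 13.7·(0.454, 0.891) = (28.5, 39.3). Then |KZ| = |Z − K| = 48.5.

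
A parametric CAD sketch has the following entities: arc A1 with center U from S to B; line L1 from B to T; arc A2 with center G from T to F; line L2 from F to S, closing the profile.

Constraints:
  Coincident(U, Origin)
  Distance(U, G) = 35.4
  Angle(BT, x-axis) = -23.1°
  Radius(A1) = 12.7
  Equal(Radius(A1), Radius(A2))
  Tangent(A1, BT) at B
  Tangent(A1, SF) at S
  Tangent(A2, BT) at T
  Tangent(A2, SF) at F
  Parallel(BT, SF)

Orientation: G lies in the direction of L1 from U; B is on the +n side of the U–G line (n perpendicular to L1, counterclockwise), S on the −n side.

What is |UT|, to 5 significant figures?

37.609

The slot axis is L1's direction at -23.1°, so u = (cos -23.1°, sin -23.1°) = (0.91982, -0.39234) and n = (−sin -23.1°, cos -23.1°) = (0.39234, 0.91982). U is at the origin and G lies 35.4 along u from U, so G = 35.4·u = (32.562, -13.889). Tangency of A1 to both parallel lines with radius 12.7 puts B and S at U ± 12.7·n: B = (4.9827, 11.682), S = (-4.9827, -11.682). Equal radii place T and F the same way about G: T = G + 12.7·n = (37.544, -2.2070), F = G − 12.7·n = (27.579, -25.570). Then |UT| = |T − U| = 37.609.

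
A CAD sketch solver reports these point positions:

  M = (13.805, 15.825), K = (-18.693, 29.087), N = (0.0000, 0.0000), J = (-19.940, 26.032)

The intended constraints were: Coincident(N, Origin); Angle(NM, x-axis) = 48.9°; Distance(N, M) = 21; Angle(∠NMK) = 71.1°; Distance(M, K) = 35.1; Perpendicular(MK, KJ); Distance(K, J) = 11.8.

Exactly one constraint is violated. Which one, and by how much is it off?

Distance(K, J) = 11.8 — off by 8.50.

N = (0.00, 0.00) ✓; NM at 48.90° ✓; |NM| = 21.00 ✓; ∠NMK = 71.10° ✓; |MK| = 35.10 ✓; ∠(MK, KJ) = 90.00° ✓; |KJ| = 3.300 ✗.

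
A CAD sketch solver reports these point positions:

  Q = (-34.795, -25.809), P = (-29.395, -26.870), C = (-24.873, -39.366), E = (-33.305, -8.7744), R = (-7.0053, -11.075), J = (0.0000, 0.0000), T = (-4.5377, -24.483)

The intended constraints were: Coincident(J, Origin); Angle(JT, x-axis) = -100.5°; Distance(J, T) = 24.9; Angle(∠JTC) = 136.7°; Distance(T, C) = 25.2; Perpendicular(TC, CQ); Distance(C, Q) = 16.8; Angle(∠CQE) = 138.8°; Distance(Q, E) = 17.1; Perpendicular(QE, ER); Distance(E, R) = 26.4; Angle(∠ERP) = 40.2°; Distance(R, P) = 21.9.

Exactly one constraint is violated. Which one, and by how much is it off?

Distance(R, P) = 21.9 — off by 5.50.

J = (0.00, 0.00) ✓; JT at -100.5° ✓; |JT| = 24.90 ✓; ∠JTC = 136.7° ✓; |TC| = 25.20 ✓; ∠(TC, CQ) = 90.00° ✓; |CQ| = 16.80 ✓; ∠CQE = 138.8° ✓; |QE| = 17.10 ✓; ∠(QE, ER) = 90.00° ✓; |ER| = 26.40 ✓; ∠ERP = 40.20° ✓; |RP| = 27.40 ✗.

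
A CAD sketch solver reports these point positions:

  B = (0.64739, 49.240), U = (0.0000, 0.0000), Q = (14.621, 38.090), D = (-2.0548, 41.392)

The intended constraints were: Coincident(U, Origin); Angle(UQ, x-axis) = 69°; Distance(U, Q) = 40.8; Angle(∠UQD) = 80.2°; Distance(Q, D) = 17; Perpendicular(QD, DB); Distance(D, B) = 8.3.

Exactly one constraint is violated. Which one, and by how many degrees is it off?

Perpendicular(QD, DB) — off by 7.80°.

U = (0.00, 0.00) ✓; UQ at 69.00° ✓; |UQ| = 40.80 ✓; ∠UQD = 80.20° ✓; |QD| = 17.00 ✓; ∠(QD, DB) = 97.80° ✗; |DB| = 8.300 ✓.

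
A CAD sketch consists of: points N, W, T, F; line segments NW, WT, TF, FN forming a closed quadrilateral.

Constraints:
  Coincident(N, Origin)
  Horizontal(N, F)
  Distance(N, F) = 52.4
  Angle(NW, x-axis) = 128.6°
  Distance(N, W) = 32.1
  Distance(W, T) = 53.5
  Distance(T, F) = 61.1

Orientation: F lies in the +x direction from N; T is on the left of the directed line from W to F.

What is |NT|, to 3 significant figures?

59.8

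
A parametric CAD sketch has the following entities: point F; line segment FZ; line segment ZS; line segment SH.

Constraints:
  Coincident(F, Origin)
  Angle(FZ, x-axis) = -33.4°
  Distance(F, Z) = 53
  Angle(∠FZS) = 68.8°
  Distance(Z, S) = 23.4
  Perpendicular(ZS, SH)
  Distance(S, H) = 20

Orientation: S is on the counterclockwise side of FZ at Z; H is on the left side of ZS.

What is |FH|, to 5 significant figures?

29.716

F is at the origin; FZ runs at -33.4° with length 53.0, so Z = 53.0·(cos -33.4°, sin -33.4°) = (44.247, -29.175). ∠FZS = 68.8°, so ZS runs at -33.4° + (180° − 68.8°) = 77.800° from the x-axis; with |ZS| = 23.4, S = Z + 23.4·(cos 77.800°, sin 77.800°) = (49.192, -6.3039). ZS ⟂ SH; with |SH| = 20.0 on the left of ZS, H = S + 20.0·(-0.97742, 0.21132) = (29.644, -2.0775). Then |FH| = |H − F| = 29.716.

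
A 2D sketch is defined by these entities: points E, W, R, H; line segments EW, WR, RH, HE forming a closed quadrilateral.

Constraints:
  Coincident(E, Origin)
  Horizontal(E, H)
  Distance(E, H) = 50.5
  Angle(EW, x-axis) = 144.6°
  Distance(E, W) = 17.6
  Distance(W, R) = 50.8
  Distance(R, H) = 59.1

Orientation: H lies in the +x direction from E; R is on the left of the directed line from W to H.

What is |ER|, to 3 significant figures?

52.5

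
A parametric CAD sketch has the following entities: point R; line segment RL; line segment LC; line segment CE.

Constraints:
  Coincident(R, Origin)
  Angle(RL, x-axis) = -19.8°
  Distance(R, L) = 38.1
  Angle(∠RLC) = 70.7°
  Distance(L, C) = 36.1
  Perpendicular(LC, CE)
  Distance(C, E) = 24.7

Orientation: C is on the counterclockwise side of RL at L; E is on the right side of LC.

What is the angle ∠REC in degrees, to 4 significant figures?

21.18°

∠RLC = 70.7°, so LC runs at -19.8° + (180° − 70.7°) = 89.50° from the x-axis; with |LC| = 36.1, C = L + 36.1·(cos 89.50°, sin 89.50°) = (36.16, 23.19). LC ⟂ CE; with |CE| = 24.7 on the right of LC, E = C + 24.7·(1.000, -0.008727) = (60.86, 22.98). Then cos ∠REC = ER·EC / (|ER||EC|), giving 21.18°.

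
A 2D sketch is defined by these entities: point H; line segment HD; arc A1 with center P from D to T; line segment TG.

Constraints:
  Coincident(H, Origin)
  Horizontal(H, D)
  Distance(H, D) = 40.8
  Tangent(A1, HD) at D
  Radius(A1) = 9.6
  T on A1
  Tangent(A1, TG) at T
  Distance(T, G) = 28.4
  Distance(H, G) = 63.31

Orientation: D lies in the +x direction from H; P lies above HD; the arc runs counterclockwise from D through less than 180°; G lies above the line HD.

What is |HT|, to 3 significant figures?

51.3

Checks: ∠(PD, DH) = 90.00° ✓; |PT| = 9.600 ✓; ∠(PT, TG) = 90.00° ✓; |TG| = 28.40 ✓; |HG| = 63.31 ✓.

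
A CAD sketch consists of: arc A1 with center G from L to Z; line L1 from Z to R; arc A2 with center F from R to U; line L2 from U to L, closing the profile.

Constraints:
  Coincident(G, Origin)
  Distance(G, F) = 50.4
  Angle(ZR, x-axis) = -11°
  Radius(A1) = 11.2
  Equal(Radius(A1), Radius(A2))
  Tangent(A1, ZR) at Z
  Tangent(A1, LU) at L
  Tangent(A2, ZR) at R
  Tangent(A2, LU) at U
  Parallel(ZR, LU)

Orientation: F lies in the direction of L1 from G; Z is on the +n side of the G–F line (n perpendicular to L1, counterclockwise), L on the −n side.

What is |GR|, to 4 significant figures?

51.63

The slot axis is L1's direction at -11.0°, so u = (cos -11.0°, sin -11.0°) = (0.9816, -0.1908) and n = (−sin -11.0°, cos -11.0°) = (0.1908, 0.9816). G is at the origin and F lies 50.4 along u from G, so F = 50.4·u = (49.47, -9.617). Tangency of A1 to both parallel lines with radius 11.2 puts Z and L at G ± 11.2·n: Z = (2.137, 10.99), L = (-2.137, -10.99). Equal radii place R and U the same way about F: R = F + 11.2·n = (51.61, 1.377), U = F − 11.2·n = (47.34, -20.61). Then |GR| = |R − G| = 51.63.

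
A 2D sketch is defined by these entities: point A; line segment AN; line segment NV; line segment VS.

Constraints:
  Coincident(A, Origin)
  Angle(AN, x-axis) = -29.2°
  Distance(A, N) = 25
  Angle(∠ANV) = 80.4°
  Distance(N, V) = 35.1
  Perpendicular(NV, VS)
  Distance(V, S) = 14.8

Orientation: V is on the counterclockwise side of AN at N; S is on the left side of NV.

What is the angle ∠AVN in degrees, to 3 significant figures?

38.6°

A is at the origin; AN runs at -29.2° with length 25.0, so N = 25.0·(cos -29.2°, sin -29.2°) = (21.8, -12.2). ∠ANV = 80.4°, so NV runs at -29.2° + (180° − 80.4°) = 70.4° from the x-axis; with |NV| = 35.1, V = N + 35.1·(cos 70.4°, sin 70.4°) = (33.6, 20.9). Then cos ∠AVN = VA·VN / (|VA||VN|), giving 38.6°.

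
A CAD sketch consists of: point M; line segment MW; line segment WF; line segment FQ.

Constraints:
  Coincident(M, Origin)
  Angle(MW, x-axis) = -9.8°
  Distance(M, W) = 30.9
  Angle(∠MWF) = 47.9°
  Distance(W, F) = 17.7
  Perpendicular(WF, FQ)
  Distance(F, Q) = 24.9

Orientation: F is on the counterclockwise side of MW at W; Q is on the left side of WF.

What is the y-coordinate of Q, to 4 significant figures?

-3.604

M is at the origin; MW runs at -9.8° with length 30.9, so W = 30.9·(cos -9.8°, sin -9.8°) = (30.45, -5.259). ∠MWF = 47.9°, so WF runs at -9.8° + (180° − 47.9°) = 122.3° from the x-axis; with |WF| = 17.7, F = W + 17.7·(cos 122.3°, sin 122.3°) = (20.99, 9.702). WF ⟂ FQ; with |FQ| = 24.9 on the left of WF, Q = F + 24.9·(-0.8453, -0.5344) = (-0.05595, -3.604). So Q.y = -3.604.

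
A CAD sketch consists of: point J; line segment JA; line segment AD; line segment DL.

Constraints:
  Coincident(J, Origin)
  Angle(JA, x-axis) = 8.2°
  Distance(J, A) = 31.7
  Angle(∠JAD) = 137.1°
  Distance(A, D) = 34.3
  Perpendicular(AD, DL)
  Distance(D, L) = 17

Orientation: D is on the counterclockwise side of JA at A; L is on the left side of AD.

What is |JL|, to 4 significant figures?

57.70

J is at the origin; JA runs at 8.2° with length 31.7, so A = 31.7·(cos 8.2°, sin 8.2°) = (31.38, 4.521). ∠JAD = 137.1°, so AD runs at 8.2° + (180° − 137.1°) = 51.10° from the x-axis; with |AD| = 34.3, D = A + 34.3·(cos 51.10°, sin 51.10°) = (52.92, 31.22). AD is perpendicular to DL; with |DL| = 17.0 on the left of AD, L = D + 17.0·(-0.7782, 0.6280) = (39.68, 41.89). Then |JL| = |L − J| = 57.70.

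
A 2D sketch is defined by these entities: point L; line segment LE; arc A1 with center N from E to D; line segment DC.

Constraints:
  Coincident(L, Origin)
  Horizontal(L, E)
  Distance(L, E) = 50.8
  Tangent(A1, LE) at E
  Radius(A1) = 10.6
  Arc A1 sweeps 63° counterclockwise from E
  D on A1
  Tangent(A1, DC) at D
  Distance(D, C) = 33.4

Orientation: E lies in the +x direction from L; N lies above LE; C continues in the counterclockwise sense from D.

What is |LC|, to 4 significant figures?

83.37

L is at the origin; L and E share the same y with |LE| = 50.8 and E on the +x side, so E = (50.80, 0.000). Tangency of A1 to LE means the radius NE is perpendicular to LE, so N = E + (0, 10.6) = (50.80, 10.60). On A1, E sits at bearing -90° from N; a 63° counterclockwise sweep puts D at bearing -27°, so D = N + 10.6·(cos -27°, sin -27°) = (60.24, 5.788). Since A1 is tangent to DC there, ND ⟂ DC, so DC runs along (−sin -27°, cos -27°); with |DC| = 33.4, C = (75.41, 35.55). Then |LC| = |C − L| = 83.37.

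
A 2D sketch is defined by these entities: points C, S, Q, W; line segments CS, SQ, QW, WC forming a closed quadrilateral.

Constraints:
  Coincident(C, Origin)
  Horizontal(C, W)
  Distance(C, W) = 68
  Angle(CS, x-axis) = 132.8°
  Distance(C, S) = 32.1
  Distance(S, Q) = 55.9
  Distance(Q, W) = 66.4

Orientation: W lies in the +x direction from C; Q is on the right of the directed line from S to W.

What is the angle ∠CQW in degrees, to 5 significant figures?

82.598°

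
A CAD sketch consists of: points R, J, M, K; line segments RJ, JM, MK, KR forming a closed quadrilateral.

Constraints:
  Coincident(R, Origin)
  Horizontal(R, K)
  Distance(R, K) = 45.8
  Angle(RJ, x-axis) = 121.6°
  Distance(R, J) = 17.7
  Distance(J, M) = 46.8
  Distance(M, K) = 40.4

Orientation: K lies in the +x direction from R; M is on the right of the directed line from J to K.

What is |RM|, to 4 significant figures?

29.11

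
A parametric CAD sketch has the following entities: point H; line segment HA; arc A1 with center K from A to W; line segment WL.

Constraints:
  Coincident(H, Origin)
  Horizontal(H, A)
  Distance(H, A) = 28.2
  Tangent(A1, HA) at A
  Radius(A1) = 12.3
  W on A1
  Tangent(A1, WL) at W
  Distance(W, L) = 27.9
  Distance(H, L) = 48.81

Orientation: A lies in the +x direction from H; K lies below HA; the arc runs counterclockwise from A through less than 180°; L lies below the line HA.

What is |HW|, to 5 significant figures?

22.657

Checks: |KW| = 12.30 ✓; ∠(KW, WL) = 90.00° ✓; |WL| = 27.90 ✓; |HL| = 48.81 ✓.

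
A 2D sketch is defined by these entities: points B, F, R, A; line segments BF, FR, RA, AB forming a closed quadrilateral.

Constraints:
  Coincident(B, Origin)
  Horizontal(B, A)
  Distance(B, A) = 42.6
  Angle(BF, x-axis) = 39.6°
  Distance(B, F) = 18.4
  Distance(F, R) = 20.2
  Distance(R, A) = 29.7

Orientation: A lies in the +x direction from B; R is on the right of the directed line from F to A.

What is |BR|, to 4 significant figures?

16.48

B is at the origin; B and A share the same y with |BA| = 42.6 and A in +x, so A = (42.6, 0). BF runs at 39.6° with |BF| = 18.4, so F = (14.18, 11.73). R is determined by |FR| = 20.2 and |RA| = 29.7 together: it lies at the intersection of circle(F, 20.2) and circle(A, 29.7). With |FA| = 30.75, the foot of the radical line on FA is 7.665 from F and the perpendicular offset is √(20.2² − 7.665²) = 18.69. Taking the right-of-FA solution: R = (14.13, -8.471).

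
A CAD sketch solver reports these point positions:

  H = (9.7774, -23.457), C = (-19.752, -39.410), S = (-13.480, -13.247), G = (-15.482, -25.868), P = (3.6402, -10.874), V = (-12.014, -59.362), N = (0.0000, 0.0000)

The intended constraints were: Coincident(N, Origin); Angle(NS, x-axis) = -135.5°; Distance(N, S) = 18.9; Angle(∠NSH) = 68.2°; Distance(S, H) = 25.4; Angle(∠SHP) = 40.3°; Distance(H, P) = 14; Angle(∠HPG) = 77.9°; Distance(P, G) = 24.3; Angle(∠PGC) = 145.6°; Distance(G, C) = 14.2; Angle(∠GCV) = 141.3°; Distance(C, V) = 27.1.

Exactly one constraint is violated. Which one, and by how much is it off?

Distance(C, V) = 27.1 — off by 5.70.

N = (0.00, 0.00) ✓; NS at -135.5° ✓; |NS| = 18.90 ✓; ∠NSH = 68.20° ✓; |SH| = 25.40 ✓; ∠SHP = 40.30° ✓; |HP| = 14.00 ✓; ∠HPG = 77.90° ✓; |PG| = 24.30 ✓; ∠PGC = 145.6° ✓; |GC| = 14.20 ✓; ∠GCV = 141.3° ✓; |CV| = 21.40 ✗.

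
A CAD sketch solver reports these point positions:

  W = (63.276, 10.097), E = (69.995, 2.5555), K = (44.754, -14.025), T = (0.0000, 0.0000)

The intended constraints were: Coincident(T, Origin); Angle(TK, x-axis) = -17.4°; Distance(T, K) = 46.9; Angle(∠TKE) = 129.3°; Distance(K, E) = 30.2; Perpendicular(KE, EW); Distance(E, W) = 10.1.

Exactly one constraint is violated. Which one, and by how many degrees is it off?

Perpendicular(KE, EW) — off by 8.40°.

T = (0.00, 0.00) ✓; TK at -17.40° ✓; |TK| = 46.90 ✓; ∠TKE = 129.3° ✓; |KE| = 30.20 ✓; ∠(KE, EW) = 98.40° ✗; |EW| = 10.10 ✓.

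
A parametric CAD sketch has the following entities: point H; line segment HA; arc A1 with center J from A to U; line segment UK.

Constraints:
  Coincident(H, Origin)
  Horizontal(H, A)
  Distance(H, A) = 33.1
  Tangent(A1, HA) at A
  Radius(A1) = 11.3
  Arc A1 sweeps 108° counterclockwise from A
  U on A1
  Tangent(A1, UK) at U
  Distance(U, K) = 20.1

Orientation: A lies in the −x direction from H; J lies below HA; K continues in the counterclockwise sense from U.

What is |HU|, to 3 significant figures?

46.3

H is at the origin; H and A share the same y with |HA| = 33.1 and A on the −x side, so A = (-33.1, 0.00). Tangency of A1 to HA means the radius JA is perpendicular to HA, so J = A + (0, -11.3) = (-33.1, -11.3). On A1, A sits at bearing 90° from J; a 108° counterclockwise sweep puts U at bearing 198°, so U = J + 11.3·(cos 198°, sin 198°) = (-43.8, -14.8). Then |HU| = |U − H| = 46.3.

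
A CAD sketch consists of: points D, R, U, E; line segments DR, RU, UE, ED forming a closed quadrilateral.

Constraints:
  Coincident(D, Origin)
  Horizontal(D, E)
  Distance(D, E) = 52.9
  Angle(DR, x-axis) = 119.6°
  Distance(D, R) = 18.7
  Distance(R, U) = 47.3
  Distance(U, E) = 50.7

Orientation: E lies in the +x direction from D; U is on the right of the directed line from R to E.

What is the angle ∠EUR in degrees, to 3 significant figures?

81.8°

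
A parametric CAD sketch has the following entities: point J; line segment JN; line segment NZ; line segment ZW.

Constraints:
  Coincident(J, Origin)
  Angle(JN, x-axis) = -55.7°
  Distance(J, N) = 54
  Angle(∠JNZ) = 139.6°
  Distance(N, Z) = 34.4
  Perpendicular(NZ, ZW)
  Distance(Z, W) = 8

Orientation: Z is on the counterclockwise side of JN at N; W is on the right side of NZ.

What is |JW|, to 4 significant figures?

86.91

J is at the origin; JN runs at -55.7° with length 54.0, so N = 54.0·(cos -55.7°, sin -55.7°) = (30.43, -44.61). ∠JNZ = 139.6°, so NZ runs at -55.7° + (180° − 139.6°) = -15.30° from the x-axis; with |NZ| = 34.4, Z = N + 34.4·(cos -15.30°, sin -15.30°) = (63.61, -53.69). NZ is perpendicular to ZW; with |ZW| = 8.0 on the right of NZ, W = Z + 8.0·(-0.2639, -0.9646) = (61.50, -61.40). Then |JW| = |W − J| = 86.91.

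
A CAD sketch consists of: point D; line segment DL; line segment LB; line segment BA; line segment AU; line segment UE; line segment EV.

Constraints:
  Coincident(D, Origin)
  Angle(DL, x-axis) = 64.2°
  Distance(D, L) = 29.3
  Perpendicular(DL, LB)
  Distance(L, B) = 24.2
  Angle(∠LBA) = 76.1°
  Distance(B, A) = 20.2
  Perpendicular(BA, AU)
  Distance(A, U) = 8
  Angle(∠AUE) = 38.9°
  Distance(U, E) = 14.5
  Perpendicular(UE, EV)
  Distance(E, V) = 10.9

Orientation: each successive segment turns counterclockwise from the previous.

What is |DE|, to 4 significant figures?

30.43

D is at the origin; DL runs at 64.2° with length 29.3, so L = (12.75, 26.38). The perpendicularity gives LB at right angles to DL, so LB runs at 154.2°; with |LB| = 24.2, B = (-9.035, 36.91). ∠LBA = 76.1° gives BA at -101.9° from the x-axis; with |BA| = 20.2, A = (-13.20, 17.15). BA is perpendicular to AU, so AU runs at -11.90°; with |AU| = 8.0, U = (-5.373, 15.50). ∠AUE = 38.9° gives UE at 129.2° from the x-axis; with |UE| = 14.5, E = (-14.54, 26.73). Then |DE| = |E − D| = 30.43.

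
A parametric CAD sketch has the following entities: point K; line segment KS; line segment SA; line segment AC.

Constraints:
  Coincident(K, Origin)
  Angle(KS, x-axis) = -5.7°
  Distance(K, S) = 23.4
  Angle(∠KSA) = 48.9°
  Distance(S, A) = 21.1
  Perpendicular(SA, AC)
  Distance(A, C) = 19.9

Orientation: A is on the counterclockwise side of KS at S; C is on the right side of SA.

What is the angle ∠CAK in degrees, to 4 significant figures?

162.0°

K is at the origin; KS runs at -5.7° with length 23.4, so S = 23.4·(cos -5.7°, sin -5.7°) = (23.28, -2.324). ∠KSA = 48.9°, so SA runs at -5.7° + (180° − 48.9°) = 125.4° from the x-axis; with |SA| = 21.1, A = S + 21.1·(cos 125.4°, sin 125.4°) = (11.06, 14.88). SA is perpendicular to AC; with |AC| = 19.9 on the right of SA, C = A + 19.9·(0.8151, 0.5793) = (27.28, 26.40). Then cos ∠CAK = AC·AK / (|AC||AK|), giving 162.0°.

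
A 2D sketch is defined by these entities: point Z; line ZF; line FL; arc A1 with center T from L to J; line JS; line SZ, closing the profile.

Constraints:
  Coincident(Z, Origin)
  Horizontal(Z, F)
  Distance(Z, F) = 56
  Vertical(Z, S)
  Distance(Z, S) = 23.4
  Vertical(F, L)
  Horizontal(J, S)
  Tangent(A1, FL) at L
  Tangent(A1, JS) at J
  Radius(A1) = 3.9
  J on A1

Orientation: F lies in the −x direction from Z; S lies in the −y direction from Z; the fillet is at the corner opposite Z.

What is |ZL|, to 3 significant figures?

59.3

Z is at the origin; Z and F share the same y with |ZF| = 56.0 and F on the −x side, so F = (-56.0, 0.00). ZS is vertical with |ZS| = 23.4 and S on the −y side, so S = (0.00, -23.4). The virtual corner opposite Z is at (-56.0, -23.4). Since A1 is tangent to FL there, TL ⟂ FL and tangency of A1 to JS means the radius TJ is perpendicular to JS, with radius 3.9, so the center T sits 3.9 in from both sides at T = (-52.1, -19.5). That places the tangent points at L = (-56.0, -19.5) on FL and J = (-52.1, -23.4) on JS. Then |ZL| = |L − Z| = 59.3.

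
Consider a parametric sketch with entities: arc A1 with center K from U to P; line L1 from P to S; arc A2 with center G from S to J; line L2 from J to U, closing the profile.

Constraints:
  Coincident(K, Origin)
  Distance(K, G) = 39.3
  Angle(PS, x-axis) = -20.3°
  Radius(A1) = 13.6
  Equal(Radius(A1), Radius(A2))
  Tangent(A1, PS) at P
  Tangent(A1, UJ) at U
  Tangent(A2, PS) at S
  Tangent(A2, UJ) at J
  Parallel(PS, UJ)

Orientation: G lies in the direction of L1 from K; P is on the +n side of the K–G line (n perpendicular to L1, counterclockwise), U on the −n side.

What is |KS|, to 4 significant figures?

41.59

The slot axis is L1's direction at -20.3°, so u = (cos -20.3°, sin -20.3°) = (0.9379, -0.3469) and n = (−sin -20.3°, cos -20.3°) = (0.3469, 0.9379). K is at the origin and G lies 39.3 along u from K, so G = 39.3·u = (36.86, -13.63). Tangency of A1 to both parallel lines with radius 13.6 puts P and U at K ± 13.6·n: P = (4.718, 12.76), U = (-4.718, -12.76). Equal radii place S and J the same way about G: S = G + 13.6·n = (41.58, -0.8793), J = G − 13.6·n = (32.14, -26.39). Then |KS| = |S − K| = 41.59.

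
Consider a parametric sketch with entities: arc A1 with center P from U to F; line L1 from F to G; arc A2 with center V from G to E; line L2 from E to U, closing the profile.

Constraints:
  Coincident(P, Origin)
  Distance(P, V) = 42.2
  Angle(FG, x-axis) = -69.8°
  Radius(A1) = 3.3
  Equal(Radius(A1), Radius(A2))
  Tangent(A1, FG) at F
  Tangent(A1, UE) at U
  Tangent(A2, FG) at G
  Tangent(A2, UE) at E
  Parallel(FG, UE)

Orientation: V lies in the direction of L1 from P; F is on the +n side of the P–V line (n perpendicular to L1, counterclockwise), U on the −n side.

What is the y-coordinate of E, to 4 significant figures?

-40.74

The slot axis is L1's direction at -69.8°, so u = (cos -69.8°, sin -69.8°) = (0.3453, -0.9385) and n = (−sin -69.8°, cos -69.8°) = (0.9385, 0.3453). P is at the origin and V lies 42.2 along u from P, so V = 42.2·u = (14.57, -39.60). Tangency of A1 to both parallel lines with radius 3.3 puts F and U at P ± 3.3·n: F = (3.097, 1.139), U = (-3.097, -1.139). Equal radii place G and E the same way about V: G = V + 3.3·n = (17.67, -38.46), E = V − 3.3·n = (11.47, -40.74). So E.y = -40.74.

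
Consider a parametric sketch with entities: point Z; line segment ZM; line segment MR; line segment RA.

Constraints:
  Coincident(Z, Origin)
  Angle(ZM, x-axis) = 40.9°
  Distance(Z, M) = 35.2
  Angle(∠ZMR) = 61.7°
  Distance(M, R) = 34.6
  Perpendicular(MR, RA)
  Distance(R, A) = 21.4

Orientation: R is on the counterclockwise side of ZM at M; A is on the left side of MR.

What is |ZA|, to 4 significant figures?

20.32

Z is at the origin; ZM runs at 40.9° with length 35.2, so M = 35.2·(cos 40.9°, sin 40.9°) = (26.61, 23.05). ∠ZMR = 61.7°, so MR runs at 40.9° + (180° − 61.7°) = 159.2° from the x-axis; with |MR| = 34.6, R = M + 34.6·(cos 159.2°, sin 159.2°) = (-5.739, 35.33). MR is perpendicular to RA; with |RA| = 21.4 on the left of MR, A = R + 21.4·(-0.3551, -0.9348) = (-13.34, 15.33). Then |ZA| = |A − Z| = 20.32.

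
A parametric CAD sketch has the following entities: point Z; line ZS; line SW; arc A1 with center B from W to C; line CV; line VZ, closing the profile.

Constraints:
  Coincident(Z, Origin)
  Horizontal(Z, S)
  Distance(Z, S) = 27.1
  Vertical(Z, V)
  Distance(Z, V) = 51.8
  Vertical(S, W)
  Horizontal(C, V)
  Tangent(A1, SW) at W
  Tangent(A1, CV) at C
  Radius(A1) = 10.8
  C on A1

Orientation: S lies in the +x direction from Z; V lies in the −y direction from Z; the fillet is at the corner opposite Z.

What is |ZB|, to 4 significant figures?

44.12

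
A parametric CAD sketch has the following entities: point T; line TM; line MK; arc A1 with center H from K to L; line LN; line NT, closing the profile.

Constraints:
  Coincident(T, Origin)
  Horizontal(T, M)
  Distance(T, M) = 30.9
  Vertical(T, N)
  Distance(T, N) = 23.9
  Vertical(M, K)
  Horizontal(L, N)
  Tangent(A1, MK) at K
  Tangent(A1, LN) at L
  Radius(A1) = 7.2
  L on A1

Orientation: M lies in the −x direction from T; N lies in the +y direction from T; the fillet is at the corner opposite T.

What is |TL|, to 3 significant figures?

33.7

The virtual corner opposite T is at (-30.9, 23.9). The tangent condition forces HK to be normal to MK and A1 meets LN tangentially, so HL is at right angles to LN, with radius 7.2, so the center H sits 7.2 in from both sides at H = (-23.7, 16.7). That places the tangent points at K = (-30.9, 16.7) on MK and L = (-23.7, 23.9) on LN. Then |TL| = |L − T| = 33.7.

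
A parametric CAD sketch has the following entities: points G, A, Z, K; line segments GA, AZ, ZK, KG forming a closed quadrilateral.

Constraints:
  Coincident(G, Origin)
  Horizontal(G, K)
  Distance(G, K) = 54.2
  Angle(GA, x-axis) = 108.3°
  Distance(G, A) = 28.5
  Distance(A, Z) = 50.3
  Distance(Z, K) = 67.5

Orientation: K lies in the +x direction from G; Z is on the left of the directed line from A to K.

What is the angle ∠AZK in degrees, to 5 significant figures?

69.605°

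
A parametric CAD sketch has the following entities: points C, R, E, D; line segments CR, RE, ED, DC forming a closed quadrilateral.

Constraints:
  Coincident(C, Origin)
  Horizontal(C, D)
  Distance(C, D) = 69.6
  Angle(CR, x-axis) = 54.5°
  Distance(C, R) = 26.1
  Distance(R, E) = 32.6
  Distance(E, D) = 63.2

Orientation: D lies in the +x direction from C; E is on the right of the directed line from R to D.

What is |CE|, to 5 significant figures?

12.666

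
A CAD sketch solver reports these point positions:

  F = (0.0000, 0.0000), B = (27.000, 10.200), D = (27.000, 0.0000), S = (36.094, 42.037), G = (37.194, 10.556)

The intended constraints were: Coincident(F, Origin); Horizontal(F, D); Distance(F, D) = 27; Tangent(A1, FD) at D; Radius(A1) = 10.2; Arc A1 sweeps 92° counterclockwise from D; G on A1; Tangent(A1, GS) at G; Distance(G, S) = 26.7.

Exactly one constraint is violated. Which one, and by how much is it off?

Distance(G, S) = 26.7 — off by 4.80.

F = (0.00, 0.00) ✓; F.y = 0.00, D.y = 0.00 ✓; |FD| = 27.00 ✓; ∠(BD, DF) = 90.00° ✓; |BD| = 10.20 ✓; bearing(B→G) − bearing(B→D) = 92.00° ✓; |BG| = 10.20 ✓; ∠(BG, GS) = 90.00° ✓; |GS| = 31.50 ✗.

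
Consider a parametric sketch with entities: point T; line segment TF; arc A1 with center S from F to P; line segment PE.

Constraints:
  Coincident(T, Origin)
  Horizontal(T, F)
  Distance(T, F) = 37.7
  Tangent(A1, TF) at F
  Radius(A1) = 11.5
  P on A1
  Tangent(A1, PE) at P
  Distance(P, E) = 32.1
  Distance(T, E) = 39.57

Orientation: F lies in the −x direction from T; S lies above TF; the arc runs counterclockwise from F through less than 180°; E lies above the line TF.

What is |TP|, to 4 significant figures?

27.99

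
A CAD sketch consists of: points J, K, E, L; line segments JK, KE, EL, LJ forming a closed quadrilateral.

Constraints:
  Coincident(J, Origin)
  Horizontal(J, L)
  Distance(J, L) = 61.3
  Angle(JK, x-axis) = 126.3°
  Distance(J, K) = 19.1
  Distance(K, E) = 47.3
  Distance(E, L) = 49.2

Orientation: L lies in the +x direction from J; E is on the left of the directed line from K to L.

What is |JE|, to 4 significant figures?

48.61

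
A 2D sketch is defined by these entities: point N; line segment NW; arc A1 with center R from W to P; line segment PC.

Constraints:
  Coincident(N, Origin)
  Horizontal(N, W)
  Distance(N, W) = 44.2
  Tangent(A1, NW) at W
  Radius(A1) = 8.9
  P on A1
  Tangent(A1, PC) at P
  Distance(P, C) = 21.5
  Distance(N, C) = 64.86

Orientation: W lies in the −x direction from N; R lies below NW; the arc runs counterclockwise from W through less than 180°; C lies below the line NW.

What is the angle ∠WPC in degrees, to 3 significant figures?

144°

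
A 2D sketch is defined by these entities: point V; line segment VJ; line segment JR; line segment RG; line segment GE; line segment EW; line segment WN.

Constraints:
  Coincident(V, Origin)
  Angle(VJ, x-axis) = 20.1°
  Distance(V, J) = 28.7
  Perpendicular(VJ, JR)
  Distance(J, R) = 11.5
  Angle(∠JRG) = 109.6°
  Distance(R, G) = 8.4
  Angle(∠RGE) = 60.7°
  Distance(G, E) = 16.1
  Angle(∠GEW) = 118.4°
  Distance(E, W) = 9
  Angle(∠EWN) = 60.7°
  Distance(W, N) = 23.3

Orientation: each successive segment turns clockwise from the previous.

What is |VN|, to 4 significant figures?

33.32

V is at the origin; VJ runs at 20.1° with length 28.7, so J = (26.95, 9.863). VJ is perpendicular to JR, so JR runs at -69.90°; with |JR| = 11.5, R = (30.90, -0.9366). ∠JRG = 109.6° gives RG at -140.3° from the x-axis; with |RG| = 8.4, G = (24.44, -6.302). ∠RGE = 60.7° gives GE at 100.4° from the x-axis; with |GE| = 16.1, E = (21.53, 9.533). ∠GEW = 118.4° gives EW at 38.80° from the x-axis; with |EW| = 9.0, W = (28.55, 15.17). ∠EWN = 60.7° gives WN at -80.50° from the x-axis; with |WN| = 23.3, N = (32.39, -7.808). Then |VN| = |N − V| = 33.32.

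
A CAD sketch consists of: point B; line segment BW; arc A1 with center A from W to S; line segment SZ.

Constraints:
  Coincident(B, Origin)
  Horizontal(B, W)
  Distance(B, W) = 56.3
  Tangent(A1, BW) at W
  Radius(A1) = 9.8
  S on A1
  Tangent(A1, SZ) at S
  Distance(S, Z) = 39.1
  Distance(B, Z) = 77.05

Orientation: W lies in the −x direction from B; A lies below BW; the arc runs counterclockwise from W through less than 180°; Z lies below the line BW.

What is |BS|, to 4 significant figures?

66.95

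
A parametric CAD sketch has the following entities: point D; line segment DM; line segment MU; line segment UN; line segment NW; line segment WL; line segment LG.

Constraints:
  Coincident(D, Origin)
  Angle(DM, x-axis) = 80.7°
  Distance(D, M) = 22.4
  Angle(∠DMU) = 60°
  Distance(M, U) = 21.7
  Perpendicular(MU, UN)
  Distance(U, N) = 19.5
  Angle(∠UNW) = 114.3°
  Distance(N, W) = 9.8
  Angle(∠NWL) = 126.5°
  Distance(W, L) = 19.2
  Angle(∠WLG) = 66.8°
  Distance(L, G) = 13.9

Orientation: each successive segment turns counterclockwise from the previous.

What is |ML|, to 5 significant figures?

14.718

D is at the origin; DM runs at 80.7° with length 22.4, so M = (3.6199, 22.106). ∠DMU = 60.0° gives MU at -159.30° from the x-axis; with |MU| = 21.7, U = (-16.679, 14.435). The perpendicularity gives UN at right angles to MU, so UN runs at -69.300°; with |UN| = 19.5, N = (-9.7865, -3.8060). ∠UNW = 114.3° gives NW at -3.6000° from the x-axis; with |NW| = 9.8, W = (-0.0057885, -4.4213). ∠NWL = 126.5° gives WL at 49.900° from the x-axis; with |WL| = 19.2, L = (12.361, 10.265). Then |ML| = |L − M| = 14.718.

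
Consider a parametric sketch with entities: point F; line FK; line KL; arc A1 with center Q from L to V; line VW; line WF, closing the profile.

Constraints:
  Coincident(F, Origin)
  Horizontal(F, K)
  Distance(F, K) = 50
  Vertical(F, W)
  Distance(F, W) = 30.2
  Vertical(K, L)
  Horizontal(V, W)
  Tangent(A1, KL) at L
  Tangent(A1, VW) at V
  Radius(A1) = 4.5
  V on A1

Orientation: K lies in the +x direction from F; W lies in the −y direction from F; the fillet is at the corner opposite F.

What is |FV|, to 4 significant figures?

54.61

F is at the origin; F and K share the same y with |FK| = 50.0 and K on the +x side, so K = (50.00, 0.000). FW is vertical with |FW| = 30.2 and W on the −y side, so W = (0.000, -30.20). The virtual corner opposite F is at (50.00, -30.20). A1 meets KL tangentially, so QL is at right angles to KL and tangency of A1 to VW means the radius QV is perpendicular to VW, with radius 4.5, so the center Q sits 4.5 in from both sides at Q = (45.50, -25.70). That places the tangent points at L = (50.00, -25.70) on KL and V = (45.50, -30.20) on VW. Then |FV| = |V − F| = 54.61.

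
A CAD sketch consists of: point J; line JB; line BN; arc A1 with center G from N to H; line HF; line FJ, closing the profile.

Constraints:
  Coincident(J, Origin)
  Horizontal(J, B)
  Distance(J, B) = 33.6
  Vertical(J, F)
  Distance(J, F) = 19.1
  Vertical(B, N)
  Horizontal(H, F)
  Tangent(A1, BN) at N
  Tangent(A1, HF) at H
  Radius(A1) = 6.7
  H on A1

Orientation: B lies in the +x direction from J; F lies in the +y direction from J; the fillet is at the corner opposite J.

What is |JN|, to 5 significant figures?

35.815

J is at the origin; JB is horizontal with |JB| = 33.6 and B on the +x side, so B = (33.600, 0.0000). J and F share the same x with |JF| = 19.1 and F on the +y side, so F = (0.0000, 19.100). The virtual corner opposite J is at (33.600, 19.100). A1 meets BN tangentially, so GN is at right angles to BN and the tangent condition forces GH to be normal to HF, with radius 6.7, so the center G sits 6.7 in from both sides at G = (26.900, 12.400). That places the tangent points at N = (33.600, 12.400) on BN and H = (26.900, 19.100) on HF. Then |JN| = |N − J| = 35.815.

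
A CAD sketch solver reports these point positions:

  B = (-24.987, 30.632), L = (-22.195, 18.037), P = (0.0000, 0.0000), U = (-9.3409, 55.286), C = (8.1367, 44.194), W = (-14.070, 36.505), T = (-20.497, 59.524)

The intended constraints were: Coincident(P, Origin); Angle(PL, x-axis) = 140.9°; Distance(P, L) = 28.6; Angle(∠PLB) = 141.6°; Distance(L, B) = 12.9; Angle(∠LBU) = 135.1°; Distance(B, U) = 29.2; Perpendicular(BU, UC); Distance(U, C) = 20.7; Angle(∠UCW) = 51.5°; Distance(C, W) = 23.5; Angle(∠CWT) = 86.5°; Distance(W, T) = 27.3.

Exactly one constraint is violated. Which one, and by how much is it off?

Distance(W, T) = 27.3 — off by 3.40.

P = (0.00, 0.00) ✓; PL at 140.9° ✓; |PL| = 28.60 ✓; ∠PLB = 141.6° ✓; |LB| = 12.90 ✓; ∠LBU = 135.1° ✓; |BU| = 29.20 ✓; ∠(BU, UC) = 90.00° ✓; |UC| = 20.70 ✓; ∠UCW = 51.50° ✓; |CW| = 23.50 ✓; ∠CWT = 86.50° ✓; |WT| = 23.90 ✗.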